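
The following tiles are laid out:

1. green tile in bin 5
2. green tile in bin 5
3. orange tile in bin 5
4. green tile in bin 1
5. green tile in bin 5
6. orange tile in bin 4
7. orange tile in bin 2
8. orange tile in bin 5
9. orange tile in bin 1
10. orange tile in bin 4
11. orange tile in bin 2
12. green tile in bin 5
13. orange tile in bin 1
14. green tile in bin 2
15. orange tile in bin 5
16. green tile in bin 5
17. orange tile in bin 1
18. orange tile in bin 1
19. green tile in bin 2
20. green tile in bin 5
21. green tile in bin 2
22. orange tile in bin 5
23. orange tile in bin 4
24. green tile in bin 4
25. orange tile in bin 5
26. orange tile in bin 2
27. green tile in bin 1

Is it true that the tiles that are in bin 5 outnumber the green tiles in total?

False

There are 11 tiles in bin 5.
There are 12 green tiles.
The claim requires 11 > 12, which does not hold.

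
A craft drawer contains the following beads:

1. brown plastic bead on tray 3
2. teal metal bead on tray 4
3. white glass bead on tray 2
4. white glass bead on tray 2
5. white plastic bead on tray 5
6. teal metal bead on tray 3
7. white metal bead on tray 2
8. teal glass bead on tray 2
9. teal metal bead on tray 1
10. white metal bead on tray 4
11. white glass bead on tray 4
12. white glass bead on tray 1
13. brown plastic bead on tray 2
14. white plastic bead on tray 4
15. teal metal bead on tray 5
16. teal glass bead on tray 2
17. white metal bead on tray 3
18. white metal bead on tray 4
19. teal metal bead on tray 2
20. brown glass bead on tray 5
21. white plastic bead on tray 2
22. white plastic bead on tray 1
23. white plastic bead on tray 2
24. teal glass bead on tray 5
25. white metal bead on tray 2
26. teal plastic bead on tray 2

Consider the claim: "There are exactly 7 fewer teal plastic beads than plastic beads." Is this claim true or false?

teal plastic beads: 1.
plastic beads: 8.
The claim requires 8 − 1 (= 7) to equal 7, which holds.

True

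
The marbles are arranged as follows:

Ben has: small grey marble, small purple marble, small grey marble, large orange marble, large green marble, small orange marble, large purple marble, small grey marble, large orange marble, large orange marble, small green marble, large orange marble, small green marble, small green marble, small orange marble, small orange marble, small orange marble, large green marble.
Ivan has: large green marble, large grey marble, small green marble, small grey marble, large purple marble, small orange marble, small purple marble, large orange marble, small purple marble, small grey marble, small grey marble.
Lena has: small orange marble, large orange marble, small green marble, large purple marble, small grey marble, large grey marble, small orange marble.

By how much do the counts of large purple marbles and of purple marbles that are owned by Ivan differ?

large purple marbles: 3. purple marbles owned by Ivan: 3.
|3 − 3| = 3 − 3 = 0.

0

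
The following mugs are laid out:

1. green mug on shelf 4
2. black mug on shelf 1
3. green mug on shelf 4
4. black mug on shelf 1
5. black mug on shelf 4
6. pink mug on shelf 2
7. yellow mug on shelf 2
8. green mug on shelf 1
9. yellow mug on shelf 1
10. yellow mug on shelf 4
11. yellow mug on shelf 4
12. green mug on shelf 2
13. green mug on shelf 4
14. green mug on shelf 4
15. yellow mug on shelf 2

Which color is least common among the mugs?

pink

Counts by color: green 6, yellow 5, black 3, pink 1.
The minimum is 1, held uniquely by pink.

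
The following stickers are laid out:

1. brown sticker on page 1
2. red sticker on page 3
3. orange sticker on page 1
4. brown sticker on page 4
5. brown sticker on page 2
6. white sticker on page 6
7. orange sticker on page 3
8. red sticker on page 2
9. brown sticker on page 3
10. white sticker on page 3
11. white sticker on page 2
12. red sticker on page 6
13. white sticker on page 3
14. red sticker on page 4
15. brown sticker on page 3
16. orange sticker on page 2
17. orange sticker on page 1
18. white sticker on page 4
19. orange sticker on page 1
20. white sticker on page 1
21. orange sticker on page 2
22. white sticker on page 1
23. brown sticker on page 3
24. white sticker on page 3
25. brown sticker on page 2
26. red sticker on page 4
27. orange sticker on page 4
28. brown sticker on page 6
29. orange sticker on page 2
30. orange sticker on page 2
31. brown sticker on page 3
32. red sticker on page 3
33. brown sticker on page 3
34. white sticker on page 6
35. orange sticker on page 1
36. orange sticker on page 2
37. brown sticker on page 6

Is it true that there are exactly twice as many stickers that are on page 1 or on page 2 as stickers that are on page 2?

|stickers on page 1 or on page 2| = 16.
|stickers on page 2| = 9.
The claim requires 16 = 2 × 9 = 18, which does not hold.

False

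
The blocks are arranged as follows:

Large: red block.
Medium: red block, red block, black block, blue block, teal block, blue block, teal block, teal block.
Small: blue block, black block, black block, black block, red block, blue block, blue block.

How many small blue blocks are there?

3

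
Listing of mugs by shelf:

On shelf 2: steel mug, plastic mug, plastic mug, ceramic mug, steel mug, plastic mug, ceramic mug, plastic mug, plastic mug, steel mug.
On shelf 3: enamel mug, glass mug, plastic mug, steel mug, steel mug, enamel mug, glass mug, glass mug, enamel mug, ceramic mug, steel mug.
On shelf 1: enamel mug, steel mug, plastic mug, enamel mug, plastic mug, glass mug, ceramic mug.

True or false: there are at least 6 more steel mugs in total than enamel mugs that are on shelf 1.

There are 7 steel mugs.
There are 2 enamel mugs on shelf 1.
The claim requires 7 − 2 = 5 ≥ 6, which does not hold.

False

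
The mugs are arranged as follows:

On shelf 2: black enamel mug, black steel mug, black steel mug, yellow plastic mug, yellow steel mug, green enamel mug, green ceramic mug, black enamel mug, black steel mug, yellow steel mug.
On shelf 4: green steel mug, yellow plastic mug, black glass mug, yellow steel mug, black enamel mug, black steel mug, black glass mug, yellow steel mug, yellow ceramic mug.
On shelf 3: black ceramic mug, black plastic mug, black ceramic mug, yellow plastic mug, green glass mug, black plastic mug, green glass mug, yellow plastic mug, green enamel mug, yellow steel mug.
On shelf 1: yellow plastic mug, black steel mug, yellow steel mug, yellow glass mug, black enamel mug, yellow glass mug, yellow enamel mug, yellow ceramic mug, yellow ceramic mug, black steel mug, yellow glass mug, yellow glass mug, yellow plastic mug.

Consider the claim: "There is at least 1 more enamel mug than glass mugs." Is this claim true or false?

enamel mugs: 7.
glass mugs: 8.
The claim requires 7 − 8 = -1 ≥ 1, which does not hold.

False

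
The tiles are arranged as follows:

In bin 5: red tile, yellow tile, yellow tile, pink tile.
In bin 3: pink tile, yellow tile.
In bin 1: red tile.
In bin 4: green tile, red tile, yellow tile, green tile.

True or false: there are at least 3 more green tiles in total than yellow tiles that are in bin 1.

|green tiles| = 2.
|yellow tiles in bin 1| = 0.
The claim requires 2 − 0 = 2 ≥ 3, which does not hold.

False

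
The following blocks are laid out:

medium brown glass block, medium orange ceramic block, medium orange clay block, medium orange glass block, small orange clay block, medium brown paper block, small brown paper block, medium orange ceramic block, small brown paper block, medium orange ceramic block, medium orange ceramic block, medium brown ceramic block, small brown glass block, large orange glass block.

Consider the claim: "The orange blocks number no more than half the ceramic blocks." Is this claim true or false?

There are 8 orange blocks.
There are 5 ceramic blocks.
The claim requires 2 × 8 = 16 ≤ 5, which does not hold.

False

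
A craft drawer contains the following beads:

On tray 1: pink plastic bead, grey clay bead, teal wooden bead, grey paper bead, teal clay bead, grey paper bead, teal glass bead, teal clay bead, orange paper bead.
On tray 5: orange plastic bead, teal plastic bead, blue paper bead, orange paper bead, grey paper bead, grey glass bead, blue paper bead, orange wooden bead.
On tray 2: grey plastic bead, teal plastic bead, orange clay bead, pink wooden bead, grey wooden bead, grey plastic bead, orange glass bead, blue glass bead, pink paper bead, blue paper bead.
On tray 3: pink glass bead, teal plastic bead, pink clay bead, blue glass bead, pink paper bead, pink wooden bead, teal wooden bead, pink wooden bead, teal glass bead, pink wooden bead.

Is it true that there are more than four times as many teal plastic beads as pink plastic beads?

There are 3 teal plastic beads.
There is 1 pink plastic bead.
The claim requires 3 > 4 × 1 = 4, which does not hold.

False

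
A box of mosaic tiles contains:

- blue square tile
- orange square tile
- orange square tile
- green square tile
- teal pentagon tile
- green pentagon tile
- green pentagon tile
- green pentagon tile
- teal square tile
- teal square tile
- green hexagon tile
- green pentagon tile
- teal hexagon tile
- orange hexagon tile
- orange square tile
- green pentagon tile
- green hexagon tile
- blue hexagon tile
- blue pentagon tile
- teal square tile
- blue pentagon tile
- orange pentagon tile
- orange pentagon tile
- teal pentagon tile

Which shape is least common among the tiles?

hexagon

Counts by shape: pentagon 11, square 8, hexagon 5.
The minimum is 5, held uniquely by hexagon.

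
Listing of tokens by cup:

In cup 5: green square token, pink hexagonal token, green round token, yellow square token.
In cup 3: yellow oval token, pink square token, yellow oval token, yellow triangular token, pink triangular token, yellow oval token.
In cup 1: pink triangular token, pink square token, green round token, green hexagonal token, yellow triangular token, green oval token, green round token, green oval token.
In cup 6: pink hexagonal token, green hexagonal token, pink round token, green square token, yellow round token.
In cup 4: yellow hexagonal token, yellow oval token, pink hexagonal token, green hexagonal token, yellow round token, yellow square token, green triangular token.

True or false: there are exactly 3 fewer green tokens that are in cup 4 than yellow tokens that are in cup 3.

False

|green tokens in cup 4| = 2.
|yellow tokens in cup 3| = 4.
The claim requires 4 − 2 (= 2) to equal 3, which does not hold.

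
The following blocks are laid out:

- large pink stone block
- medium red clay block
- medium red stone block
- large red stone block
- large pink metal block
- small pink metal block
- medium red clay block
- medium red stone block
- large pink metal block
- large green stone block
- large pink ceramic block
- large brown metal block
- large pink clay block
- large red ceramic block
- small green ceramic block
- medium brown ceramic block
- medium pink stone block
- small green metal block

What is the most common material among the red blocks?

stone

Counts by material (restricted to red blocks): stone 3, clay 2, ceramic 1.
The maximum is 3, held uniquely by stone.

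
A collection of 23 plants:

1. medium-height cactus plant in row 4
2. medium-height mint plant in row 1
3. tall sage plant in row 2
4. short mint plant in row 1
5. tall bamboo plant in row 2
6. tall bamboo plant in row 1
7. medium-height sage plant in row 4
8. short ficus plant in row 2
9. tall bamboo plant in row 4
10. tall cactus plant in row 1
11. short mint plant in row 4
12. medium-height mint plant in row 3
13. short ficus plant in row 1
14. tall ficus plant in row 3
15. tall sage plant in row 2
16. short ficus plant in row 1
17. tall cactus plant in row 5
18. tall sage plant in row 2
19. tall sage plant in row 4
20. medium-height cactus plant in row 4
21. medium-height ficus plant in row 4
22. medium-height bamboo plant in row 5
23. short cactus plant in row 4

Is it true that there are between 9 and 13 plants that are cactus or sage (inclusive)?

True

There are 10 plants that are cactus or sage.
The claim requires 9 ≤ 10 ≤ 13, which holds.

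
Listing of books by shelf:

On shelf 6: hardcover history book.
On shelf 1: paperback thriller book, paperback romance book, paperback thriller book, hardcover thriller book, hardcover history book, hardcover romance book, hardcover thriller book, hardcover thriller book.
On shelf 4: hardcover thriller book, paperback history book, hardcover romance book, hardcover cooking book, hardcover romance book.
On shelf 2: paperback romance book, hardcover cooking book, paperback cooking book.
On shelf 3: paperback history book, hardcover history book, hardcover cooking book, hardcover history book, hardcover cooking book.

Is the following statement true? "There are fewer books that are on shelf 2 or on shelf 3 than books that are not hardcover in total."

|books on shelf 2 or on shelf 3| = 8.
|books that are not hardcover| = 7.
The claim requires 8 < 7, which does not hold.

False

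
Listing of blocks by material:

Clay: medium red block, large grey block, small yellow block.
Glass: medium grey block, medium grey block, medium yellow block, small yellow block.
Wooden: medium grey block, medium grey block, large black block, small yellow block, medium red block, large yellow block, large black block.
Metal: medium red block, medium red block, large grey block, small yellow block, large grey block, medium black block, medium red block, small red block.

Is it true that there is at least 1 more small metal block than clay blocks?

False

small metal blocks: 2.
clay blocks: 3.
The claim requires 2 − 3 = -1 ≥ 1, which does not hold.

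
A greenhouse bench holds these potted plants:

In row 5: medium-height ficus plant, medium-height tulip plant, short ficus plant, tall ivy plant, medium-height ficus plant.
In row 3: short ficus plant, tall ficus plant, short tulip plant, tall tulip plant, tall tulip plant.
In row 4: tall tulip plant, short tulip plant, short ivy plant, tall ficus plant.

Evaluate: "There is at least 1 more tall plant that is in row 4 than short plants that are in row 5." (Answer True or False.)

True

|tall plants in row 4| = 2.
|short plants in row 5| = 1.
The claim requires 2 − 1 = 1 ≥ 1, which holds.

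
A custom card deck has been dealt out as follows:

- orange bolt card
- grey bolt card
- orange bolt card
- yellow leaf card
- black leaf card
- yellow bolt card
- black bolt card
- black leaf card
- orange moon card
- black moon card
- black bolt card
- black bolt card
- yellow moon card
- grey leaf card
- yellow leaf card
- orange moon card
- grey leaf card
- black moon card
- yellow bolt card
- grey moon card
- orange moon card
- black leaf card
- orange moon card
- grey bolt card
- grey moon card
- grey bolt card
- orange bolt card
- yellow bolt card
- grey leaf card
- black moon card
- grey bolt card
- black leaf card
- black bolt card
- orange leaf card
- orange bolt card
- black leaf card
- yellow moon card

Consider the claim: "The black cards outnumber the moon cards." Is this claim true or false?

True

There are 12 black cards.
There are 11 moon cards.
The claim requires 12 > 11, which holds.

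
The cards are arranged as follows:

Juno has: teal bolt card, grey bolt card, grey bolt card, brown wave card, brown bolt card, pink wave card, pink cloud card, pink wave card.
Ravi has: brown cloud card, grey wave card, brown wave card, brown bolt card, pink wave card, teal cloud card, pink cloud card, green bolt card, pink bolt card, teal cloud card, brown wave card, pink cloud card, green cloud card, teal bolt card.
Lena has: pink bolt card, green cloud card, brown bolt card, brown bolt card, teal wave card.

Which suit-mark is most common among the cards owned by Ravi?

Counts by suit-mark (restricted to cards owned by Ravi): cloud 6, bolt 4, wave 4.
The maximum is 6, held uniquely by cloud.

cloud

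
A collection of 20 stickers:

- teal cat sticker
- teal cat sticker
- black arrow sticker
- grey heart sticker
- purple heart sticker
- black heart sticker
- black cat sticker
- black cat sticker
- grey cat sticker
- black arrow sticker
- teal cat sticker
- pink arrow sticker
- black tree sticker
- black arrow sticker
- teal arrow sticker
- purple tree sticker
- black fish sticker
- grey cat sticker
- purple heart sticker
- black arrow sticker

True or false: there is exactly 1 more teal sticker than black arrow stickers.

False

There are 4 teal stickers.
There are 4 black arrow stickers.
The claim requires 4 − 4 (= 0) to equal 1, which does not hold.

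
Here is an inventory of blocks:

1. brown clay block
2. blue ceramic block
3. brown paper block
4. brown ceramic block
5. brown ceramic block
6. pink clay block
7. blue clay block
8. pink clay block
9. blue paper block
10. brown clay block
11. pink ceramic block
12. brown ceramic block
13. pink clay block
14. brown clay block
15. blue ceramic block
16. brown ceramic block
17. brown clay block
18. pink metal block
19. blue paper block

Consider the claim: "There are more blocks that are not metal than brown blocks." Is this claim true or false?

True

blocks that are not metal: 18.
brown blocks: 9.
The claim requires 18 > 9, which holds.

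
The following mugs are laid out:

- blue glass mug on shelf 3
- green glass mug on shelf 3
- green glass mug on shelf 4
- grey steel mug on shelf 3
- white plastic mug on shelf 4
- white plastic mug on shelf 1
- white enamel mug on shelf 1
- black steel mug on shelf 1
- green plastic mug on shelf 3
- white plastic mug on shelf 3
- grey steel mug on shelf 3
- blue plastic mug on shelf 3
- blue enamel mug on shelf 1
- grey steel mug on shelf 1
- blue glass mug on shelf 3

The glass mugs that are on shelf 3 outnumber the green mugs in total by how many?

glass mugs on shelf 3: 3.
green mugs: 3.
3 − 3 = 0.

0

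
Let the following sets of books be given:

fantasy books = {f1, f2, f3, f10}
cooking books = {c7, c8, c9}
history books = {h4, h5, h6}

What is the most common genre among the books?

Counts by genre: fantasy 4, history 3, cooking 3.
The maximum is 4, held uniquely by fantasy.

fantasy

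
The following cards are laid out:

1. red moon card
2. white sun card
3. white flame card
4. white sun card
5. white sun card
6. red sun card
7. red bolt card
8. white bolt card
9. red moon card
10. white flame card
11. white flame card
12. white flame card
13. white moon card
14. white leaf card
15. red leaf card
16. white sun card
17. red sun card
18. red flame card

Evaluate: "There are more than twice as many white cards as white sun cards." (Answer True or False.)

There are 11 white cards.
There are 4 white sun cards.
The claim requires 11 > 2 × 4 = 8, which holds.

True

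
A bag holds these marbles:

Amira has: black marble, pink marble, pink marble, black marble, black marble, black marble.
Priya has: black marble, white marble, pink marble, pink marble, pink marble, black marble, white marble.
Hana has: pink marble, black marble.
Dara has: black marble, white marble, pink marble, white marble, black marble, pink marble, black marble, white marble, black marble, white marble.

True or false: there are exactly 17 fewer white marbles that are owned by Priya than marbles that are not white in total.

|white marbles owned by Priya| = 2.
|marbles that are not white| = 19.
The claim requires 19 − 2 (= 17) to equal 17, which holds.

True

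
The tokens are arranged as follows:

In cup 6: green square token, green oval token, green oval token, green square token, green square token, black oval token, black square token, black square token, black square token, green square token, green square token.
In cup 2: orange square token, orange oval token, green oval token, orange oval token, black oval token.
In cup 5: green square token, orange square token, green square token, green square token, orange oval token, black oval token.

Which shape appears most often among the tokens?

square

Counts by shape: square 13, oval 9.
The maximum is 13, held uniquely by square.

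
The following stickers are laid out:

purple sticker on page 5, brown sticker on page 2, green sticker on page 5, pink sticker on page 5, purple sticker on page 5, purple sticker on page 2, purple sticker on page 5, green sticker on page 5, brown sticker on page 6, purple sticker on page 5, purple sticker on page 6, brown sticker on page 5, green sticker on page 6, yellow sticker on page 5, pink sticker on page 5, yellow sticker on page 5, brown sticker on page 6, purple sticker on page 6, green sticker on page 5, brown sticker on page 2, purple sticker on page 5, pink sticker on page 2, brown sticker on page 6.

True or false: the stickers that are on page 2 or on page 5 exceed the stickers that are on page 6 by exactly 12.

|stickers on page 2 or on page 5| = 17.
|stickers on page 6| = 6.
The claim requires 17 − 6 (= 11) to equal 12, which does not hold.

False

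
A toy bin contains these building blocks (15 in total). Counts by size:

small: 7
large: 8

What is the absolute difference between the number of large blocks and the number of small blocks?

1

large blocks: 8. small blocks: 7.
|8 − 7| = 8 − 7 = 1.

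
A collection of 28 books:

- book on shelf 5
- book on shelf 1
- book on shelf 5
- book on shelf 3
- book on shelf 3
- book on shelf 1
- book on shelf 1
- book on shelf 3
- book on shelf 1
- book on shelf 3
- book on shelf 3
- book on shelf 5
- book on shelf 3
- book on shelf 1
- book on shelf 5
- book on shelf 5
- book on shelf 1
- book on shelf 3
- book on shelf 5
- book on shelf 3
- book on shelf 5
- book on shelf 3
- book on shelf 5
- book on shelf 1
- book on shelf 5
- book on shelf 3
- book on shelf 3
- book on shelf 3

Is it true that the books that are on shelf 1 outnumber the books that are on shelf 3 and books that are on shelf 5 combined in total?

False

There are 7 books on shelf 1.
books on shelf 3: 12; books on shelf 5: 9; combined: 12 + 9 = 21.
The claim requires 7 > 21, which does not hold.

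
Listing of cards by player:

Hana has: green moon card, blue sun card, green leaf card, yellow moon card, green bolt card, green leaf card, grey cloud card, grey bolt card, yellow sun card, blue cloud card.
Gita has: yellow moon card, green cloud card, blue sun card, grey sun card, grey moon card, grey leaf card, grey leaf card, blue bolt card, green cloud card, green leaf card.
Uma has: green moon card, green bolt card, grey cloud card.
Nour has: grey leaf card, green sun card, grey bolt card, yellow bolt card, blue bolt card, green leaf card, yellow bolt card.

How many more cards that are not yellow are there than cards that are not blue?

0

cards that are not yellow: 25.
cards that are not blue: 25.
25 − 25 = 0.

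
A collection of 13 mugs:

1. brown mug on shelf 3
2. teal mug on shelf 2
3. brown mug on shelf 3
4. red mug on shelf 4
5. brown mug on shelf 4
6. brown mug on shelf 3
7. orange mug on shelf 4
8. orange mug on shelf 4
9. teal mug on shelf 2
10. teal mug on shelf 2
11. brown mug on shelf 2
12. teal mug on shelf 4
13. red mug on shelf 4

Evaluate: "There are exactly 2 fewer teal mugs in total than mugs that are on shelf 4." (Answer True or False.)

True

|teal mugs| = 4.
|mugs on shelf 4| = 6.
The claim requires 6 − 4 (= 2) to equal 2, which holds.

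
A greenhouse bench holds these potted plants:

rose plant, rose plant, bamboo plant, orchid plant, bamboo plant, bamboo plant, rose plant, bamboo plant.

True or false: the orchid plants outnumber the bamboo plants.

orchid plants: 1.
bamboo plants: 4.
The claim requires 1 > 4, which does not hold.

False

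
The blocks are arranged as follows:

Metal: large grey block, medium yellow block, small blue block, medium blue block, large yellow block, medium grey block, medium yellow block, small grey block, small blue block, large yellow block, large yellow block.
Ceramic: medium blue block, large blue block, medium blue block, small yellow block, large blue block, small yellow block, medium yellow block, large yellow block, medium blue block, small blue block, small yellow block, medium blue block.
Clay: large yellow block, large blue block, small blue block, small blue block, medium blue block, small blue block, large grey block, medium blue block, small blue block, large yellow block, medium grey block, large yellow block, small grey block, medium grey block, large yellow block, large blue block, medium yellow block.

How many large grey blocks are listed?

2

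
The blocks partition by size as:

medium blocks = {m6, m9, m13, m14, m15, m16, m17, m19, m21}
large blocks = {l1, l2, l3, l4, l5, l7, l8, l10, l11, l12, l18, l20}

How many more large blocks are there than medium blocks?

3

large blocks: 12.
medium blocks: 9.
12 − 9 = 3.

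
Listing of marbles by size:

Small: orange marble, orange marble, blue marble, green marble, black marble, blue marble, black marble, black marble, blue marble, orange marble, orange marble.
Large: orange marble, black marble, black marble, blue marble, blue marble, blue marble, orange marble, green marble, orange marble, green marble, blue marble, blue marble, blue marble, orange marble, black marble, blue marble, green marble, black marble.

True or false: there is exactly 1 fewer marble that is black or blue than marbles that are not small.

|marbles that are black or blue| = 17.
|marbles that are not small| = 18.
The claim requires 18 − 17 (= 1) to equal 1, which holds.

True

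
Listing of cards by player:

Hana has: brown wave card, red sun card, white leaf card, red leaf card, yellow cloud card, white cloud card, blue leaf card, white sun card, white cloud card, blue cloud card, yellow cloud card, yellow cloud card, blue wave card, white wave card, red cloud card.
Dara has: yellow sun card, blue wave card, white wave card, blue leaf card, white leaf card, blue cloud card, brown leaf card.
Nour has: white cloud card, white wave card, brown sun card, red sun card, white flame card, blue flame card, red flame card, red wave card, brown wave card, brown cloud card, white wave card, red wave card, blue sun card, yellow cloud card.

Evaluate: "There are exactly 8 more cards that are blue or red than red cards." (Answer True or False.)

|cards that are blue or red| = 15.
|red cards| = 7.
The claim requires 15 − 7 (= 8) to equal 8, which holds.

True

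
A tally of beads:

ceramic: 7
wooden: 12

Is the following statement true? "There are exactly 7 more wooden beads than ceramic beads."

wooden beads: 12.
ceramic beads: 7.
The claim requires 12 − 7 (= 5) to equal 7, which does not hold.

False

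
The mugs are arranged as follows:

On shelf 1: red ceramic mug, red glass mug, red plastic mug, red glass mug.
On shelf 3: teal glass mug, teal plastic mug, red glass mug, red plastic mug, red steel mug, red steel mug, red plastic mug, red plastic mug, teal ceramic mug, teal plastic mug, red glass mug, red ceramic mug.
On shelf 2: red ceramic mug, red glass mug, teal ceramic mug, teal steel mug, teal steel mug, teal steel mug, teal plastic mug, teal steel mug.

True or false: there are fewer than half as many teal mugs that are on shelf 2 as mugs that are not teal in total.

teal mugs on shelf 2: 6.
mugs that are not teal: 14.
The claim requires 2 × 6 = 12 < 14, which holds.

True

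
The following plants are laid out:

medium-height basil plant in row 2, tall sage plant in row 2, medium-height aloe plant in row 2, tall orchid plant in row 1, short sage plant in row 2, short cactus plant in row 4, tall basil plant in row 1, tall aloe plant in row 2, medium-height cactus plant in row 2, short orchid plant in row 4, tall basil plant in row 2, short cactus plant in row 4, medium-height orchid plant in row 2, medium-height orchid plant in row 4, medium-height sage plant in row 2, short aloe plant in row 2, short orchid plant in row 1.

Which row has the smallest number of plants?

Counts by row: row 2→10, row 4→4, row 1→3.
The minimum is 3, held uniquely by row 1.

row 1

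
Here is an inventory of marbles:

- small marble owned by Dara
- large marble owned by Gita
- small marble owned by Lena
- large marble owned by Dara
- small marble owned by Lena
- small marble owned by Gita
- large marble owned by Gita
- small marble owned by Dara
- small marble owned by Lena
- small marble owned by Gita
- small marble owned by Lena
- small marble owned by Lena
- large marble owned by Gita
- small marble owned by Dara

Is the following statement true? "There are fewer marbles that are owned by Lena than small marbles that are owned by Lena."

False

marbles owned by Lena: 5.
small marbles owned by Lena: 5.
The claim requires 5 < 5, which does not hold.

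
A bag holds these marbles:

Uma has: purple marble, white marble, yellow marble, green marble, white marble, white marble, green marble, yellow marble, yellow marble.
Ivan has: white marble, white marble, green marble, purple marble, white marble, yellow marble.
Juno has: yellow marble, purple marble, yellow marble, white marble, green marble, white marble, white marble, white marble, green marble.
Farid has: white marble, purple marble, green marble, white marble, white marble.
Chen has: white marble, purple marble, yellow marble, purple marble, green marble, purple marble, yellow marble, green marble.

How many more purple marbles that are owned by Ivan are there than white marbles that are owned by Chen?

0

purple marbles owned by Ivan: 1.
white marbles owned by Chen: 1.
1 − 1 = 0.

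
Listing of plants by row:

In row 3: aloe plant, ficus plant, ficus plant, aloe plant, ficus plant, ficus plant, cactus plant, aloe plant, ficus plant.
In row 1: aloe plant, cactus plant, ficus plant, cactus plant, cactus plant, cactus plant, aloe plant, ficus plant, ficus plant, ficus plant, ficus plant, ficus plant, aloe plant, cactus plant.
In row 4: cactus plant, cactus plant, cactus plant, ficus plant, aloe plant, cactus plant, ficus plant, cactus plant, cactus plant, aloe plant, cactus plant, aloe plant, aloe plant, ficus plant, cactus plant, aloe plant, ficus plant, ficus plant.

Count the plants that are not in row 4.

23

Total plants: 41; with the excluded value: 18; remaining 41 − 18 = 23.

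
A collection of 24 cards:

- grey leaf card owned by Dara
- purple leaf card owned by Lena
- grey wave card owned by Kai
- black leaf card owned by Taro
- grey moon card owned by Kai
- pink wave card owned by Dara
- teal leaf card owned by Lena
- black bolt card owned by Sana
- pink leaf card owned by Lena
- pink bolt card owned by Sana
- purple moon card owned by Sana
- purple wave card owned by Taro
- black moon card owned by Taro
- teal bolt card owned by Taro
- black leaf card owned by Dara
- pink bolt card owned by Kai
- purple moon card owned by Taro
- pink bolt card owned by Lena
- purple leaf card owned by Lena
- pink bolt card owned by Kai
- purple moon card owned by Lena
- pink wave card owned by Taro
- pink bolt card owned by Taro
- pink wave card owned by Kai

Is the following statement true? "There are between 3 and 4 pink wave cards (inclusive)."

True

|pink wave cards| = 3.
The claim requires 3 ≤ 3 ≤ 4, which holds.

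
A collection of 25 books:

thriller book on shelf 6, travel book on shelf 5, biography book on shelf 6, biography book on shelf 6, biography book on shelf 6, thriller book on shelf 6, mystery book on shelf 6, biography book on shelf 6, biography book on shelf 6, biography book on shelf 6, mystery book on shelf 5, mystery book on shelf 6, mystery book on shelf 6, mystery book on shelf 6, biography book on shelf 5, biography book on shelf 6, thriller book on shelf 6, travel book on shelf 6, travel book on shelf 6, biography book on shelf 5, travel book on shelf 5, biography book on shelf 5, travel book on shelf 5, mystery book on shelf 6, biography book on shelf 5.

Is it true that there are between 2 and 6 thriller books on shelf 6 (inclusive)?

True

There are 3 thriller books on shelf 6.
The claim requires 2 ≤ 3 ≤ 6, which holds.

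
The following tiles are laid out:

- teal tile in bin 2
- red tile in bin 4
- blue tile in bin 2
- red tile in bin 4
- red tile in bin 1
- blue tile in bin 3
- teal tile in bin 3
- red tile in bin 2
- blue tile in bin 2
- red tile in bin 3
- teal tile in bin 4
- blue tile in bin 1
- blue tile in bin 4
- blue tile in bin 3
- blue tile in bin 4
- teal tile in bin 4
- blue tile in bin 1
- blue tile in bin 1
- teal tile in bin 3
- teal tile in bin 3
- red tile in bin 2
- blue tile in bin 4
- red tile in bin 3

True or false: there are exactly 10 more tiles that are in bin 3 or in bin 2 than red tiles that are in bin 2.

True

|tiles in bin 3 or in bin 2| = 12.
|red tiles in bin 2| = 2.
The claim requires 12 − 2 (= 10) to equal 10, which holds.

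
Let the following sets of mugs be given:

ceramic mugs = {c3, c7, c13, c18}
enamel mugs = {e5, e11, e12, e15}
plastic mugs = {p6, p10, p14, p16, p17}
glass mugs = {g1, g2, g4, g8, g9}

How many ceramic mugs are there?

4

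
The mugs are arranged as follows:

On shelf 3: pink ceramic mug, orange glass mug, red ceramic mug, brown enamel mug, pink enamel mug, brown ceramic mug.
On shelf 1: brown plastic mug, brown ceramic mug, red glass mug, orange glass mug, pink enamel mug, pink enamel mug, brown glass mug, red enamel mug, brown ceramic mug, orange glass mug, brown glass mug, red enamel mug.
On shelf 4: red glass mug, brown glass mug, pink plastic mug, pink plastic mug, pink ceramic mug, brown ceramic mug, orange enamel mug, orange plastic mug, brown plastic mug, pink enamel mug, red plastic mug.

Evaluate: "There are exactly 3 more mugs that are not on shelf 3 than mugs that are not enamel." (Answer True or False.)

False

mugs that are not on shelf 3: 23.
mugs that are not enamel: 21.
The claim requires 23 − 21 (= 2) to equal 3, which does not hold.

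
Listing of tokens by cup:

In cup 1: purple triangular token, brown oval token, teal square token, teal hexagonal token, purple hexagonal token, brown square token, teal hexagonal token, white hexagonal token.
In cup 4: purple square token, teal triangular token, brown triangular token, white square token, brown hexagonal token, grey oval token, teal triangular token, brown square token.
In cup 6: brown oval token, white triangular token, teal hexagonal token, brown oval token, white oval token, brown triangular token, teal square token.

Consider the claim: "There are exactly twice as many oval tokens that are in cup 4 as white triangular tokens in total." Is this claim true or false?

False

|oval tokens in cup 4| = 1.
|white triangular tokens| = 1.
The claim requires 1 = 2 × 1 = 2, which does not hold.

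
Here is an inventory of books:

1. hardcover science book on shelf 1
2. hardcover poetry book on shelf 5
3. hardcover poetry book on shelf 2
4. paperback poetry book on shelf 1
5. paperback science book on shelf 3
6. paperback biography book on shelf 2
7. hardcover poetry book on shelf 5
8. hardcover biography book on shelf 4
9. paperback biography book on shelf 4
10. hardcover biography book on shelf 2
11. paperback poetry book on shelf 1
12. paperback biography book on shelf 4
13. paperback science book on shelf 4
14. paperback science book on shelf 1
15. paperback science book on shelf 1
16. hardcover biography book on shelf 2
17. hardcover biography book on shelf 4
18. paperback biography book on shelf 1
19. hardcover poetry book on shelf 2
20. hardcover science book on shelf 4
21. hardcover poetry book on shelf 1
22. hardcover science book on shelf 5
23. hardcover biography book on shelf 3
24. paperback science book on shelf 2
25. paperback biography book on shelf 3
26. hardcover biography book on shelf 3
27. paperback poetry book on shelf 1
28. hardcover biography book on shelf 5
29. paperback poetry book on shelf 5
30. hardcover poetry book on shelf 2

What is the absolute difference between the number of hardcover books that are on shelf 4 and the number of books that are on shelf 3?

1

hardcover books on shelf 4: 3. books on shelf 3: 4.
|3 − 4| = 4 − 3 = 1.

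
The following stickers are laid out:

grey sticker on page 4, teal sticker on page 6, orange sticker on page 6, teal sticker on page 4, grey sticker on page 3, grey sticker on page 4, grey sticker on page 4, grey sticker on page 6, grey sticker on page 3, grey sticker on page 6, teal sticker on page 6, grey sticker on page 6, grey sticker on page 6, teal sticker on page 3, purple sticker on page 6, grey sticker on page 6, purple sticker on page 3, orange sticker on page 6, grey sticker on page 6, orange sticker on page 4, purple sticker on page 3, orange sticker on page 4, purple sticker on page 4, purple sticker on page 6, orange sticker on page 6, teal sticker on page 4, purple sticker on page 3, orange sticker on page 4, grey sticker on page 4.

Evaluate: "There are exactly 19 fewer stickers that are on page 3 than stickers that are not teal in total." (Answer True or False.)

False

|stickers on page 3| = 6.
|stickers that are not teal| = 24.
The claim requires 24 − 6 (= 18) to equal 19, which does not hold.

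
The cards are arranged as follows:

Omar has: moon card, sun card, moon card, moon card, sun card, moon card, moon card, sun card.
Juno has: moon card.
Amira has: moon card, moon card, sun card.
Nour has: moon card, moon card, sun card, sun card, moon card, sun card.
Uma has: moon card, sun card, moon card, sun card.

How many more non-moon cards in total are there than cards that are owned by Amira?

non-moon cards: 9.
cards owned by Amira: 3.
9 − 3 = 6.

6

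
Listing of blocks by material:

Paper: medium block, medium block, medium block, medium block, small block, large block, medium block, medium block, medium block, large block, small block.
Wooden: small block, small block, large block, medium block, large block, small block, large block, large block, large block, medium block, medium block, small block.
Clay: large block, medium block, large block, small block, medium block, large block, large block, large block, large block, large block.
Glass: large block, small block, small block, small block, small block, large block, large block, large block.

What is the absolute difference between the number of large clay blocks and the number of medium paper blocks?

0

large clay blocks: 7. medium paper blocks: 7.
|7 − 7| = 7 − 7 = 0.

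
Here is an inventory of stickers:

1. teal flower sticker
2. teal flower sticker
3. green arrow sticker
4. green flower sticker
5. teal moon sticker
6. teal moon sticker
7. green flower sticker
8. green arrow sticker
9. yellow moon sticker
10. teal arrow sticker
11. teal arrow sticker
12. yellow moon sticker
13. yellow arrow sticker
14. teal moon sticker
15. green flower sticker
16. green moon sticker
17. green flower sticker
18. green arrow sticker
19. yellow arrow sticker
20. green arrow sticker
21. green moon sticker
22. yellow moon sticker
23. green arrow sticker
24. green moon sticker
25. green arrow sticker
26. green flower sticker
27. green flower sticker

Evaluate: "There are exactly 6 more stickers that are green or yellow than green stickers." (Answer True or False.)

False

|stickers that are green or yellow| = 20.
|green stickers| = 15.
The claim requires 20 − 15 (= 5) to equal 6, which does not hold.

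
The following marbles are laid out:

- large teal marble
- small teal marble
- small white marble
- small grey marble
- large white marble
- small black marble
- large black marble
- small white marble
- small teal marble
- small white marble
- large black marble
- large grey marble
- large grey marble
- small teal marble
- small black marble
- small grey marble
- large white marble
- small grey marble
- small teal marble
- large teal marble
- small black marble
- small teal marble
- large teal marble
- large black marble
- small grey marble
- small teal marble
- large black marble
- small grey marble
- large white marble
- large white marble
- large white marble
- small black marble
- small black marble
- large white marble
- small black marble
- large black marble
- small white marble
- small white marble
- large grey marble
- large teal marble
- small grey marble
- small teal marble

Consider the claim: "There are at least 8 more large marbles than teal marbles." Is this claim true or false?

|large marbles| = 18.
|teal marbles| = 11.
The claim requires 18 − 11 = 7 ≥ 8, which does not hold.

False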